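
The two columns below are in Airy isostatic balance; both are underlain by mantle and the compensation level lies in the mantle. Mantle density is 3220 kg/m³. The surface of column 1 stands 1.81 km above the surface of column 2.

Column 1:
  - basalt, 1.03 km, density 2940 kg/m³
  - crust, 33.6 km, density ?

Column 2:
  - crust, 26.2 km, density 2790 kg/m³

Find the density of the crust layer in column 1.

Take the compensation level at the base of the deeper column (depth z_c below the surface of column 1) and equate Σ ρ_i t_i down to z_c; mantle fills any gap and the z_c terms cancel.
Column 1: 1.03×2940 + 33.6×ρ + (z_c − 34.63)×3220
Column 2: 1.81×0 + 26.2×2790 + (z_c − 1.81 − 26.2)×3220
The z_c×3220 term appears on both sides and cancels. Collect the known terms of each column as K = Σ(ρt)_known − 3220 × (depth of known layers): K_1 = 3028.2 − 3220×34.63 = −108480.4; K_2 = 73098 − 3220×(1.81 + 26.2) = −17094.2.
Balance: K_1 + 33.6×ρ = K_2, so ρ = (K_2 − K_1)/33.6 = 91386.2/33.6 = 2720 kg/m³.

2720 kg/m³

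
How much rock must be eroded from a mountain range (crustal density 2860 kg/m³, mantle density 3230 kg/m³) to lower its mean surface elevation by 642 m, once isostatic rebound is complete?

Net drop Δ = e − u = e − e ρ_c/ρ_m = e (ρ_m − ρ_c)/ρ_m.
e = Δ ρ_m/(ρ_m − ρ_c) = 642 m × 3230/370 = 5600 m.

5600 m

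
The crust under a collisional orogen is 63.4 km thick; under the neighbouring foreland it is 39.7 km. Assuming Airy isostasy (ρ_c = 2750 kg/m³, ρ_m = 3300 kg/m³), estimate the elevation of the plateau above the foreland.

Excess crust Δ = 63.4 km − 39.7 km = 23.7 km, split between elevation h and root r with h + r = Δ.
Airy balance ρ_c h = (ρ_m − ρ_c) r gives r = h ρ_c/(ρ_m − ρ_c), so h (1 + ρ_c/(ρ_m − ρ_c)) = Δ, i.e. h = Δ (ρ_m − ρ_c)/ρ_m.
h = 23.7 km × 550/3300 = 3.95 km.

3.95 km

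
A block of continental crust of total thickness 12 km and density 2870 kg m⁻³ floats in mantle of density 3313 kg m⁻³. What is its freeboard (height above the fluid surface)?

1.6 km

Floating equilibrium: submerged depth d = t ρ_obj/ρ_fluid = 12 km × 2870/3313 = 10.4 km.
Freeboard = t − d = 12 km − 10.4 km = 1.6 km.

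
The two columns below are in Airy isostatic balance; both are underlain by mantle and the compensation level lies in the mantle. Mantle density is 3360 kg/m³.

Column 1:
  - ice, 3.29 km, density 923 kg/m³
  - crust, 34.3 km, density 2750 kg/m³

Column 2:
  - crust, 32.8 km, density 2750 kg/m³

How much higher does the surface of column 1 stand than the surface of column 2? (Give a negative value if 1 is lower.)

2.66 km

For any compensation level in the mantle, the mantle terms cancel and isostasy reduces to e = (Σt_1 − Σt_2) − (Σ(ρt)_1 − Σ(ρt)_2) / ρ_m.
Σt_1 = 37.59 km; Σt_2 = 32.8 km; Σ(ρt)_1 = 97361.67; Σ(ρt)_2 = 90200 (in km·kg/m³).
e = (37.59 − 32.8) − (97361.67 − 90200) / 3360 = 2.66 km.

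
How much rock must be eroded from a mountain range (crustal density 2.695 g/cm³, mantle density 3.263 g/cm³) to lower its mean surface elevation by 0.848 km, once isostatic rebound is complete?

4.87 km

Net drop Δ = e − u = e − e ρ_c/ρ_m = e (ρ_m − ρ_c)/ρ_m.
e = Δ ρ_m/(ρ_m − ρ_c) = 0.848 km × 3.263/0.568 = 4.87 km.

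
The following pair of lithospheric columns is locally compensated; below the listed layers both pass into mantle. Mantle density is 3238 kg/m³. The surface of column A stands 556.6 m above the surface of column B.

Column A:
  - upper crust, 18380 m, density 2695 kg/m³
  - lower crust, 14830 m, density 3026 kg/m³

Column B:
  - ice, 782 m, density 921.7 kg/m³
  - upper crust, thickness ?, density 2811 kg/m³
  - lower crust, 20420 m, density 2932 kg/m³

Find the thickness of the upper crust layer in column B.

7640 m

Take the compensation level at the base of the deeper column (depth z_c below the surface of column A) and equate Σ ρ_i t_i down to z_c; mantle fills any gap and the z_c terms cancel.
Column A: 18380×2695 + 14830×3026 + (z_c − 33210)×3238
Column B: 556.6×0 + 782×921.7 + x×2811 + 20420×2932 + (z_c − 556.6 − 21202 − x)×3238
The z_c×3238 term appears on both sides and cancels. Collect the known terms of each column as K = Σ(ρt)_known − 3238 × (depth of known layers): K_A = 94409680 − 3238×33210 = −13124300; K_B = 60592209.4 − 3238×(556.6 + 21202) = −9862137.4.
Balance: K_A = K_B − x×(3238 − 2811), so x = (K_B − K_A)/(3238 − 2811) = 3262160/427 = 7640 m.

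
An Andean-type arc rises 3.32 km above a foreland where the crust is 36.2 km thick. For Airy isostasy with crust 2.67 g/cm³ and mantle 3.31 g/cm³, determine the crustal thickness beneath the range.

Root depth r = h ρ_c / (ρ_m − ρ_c) = 3.32 km × 2.67 / 0.64 = 13.85 km.
Total thickness = T + h + r = 36.2 km + 3.32 km + 13.85 km = 53.4 km.

53.4 km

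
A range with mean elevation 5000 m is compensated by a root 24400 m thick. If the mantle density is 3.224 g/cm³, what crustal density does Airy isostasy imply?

2.68 g/cm³

ρ_c h = (ρ_m − ρ_c) r → ρ_c (h + r) = ρ_m r → ρ_c = ρ_m r / (h + r).
ρ_c = 3.224 × 24400 m / (5000 m + 24400 m) = 2.68 g/cm³.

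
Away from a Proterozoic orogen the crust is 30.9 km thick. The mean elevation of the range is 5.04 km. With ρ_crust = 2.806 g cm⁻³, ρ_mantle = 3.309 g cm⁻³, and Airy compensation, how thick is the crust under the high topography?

Root depth r = h ρ_c / (ρ_m − ρ_c) = 5.04 km × 2.806 / 0.503 = 28.12 km.
Total thickness = T + h + r = 30.9 km + 5.04 km + 28.12 km = 64.1 km.

64.1 km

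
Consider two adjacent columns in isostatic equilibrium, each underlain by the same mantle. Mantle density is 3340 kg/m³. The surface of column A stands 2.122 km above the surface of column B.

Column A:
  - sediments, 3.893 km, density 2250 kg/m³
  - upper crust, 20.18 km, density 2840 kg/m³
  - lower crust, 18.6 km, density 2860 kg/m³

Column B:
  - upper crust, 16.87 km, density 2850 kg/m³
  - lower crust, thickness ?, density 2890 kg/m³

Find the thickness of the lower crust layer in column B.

17.6 km

Take the compensation level at the base of the deeper column (depth z_c below the surface of column A) and equate Σ ρ_i t_i down to z_c; mantle fills any gap and the z_c terms cancel.
Column A: 3.893×2250 + 20.18×2840 + 18.6×2860 + (z_c − 42.673)×3340
Column B: 2.122×0 + 16.87×2850 + x×2890 + (z_c − 2.122 − 16.87 − x)×3340
The z_c×3340 term appears on both sides and cancels. Collect the known terms of each column as K = Σ(ρt)_known − 3340 × (depth of known layers): K_A = 119266.45 − 3340×42.673 = −23261.37; K_B = 48079.5 − 3340×(2.122 + 16.87) = −15353.78.
Balance: K_A = K_B − x×(3340 − 2890), so x = (K_B − K_A)/(3340 − 2890) = 7907.59/450 = 17.6 km.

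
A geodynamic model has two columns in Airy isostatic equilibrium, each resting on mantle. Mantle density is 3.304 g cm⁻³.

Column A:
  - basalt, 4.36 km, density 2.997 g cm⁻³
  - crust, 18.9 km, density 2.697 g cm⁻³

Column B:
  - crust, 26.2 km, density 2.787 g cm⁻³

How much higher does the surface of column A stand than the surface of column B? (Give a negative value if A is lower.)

For any compensation level in the mantle, the mantle terms cancel and isostasy reduces to e = (Σt_A − Σt_B) − (Σ(ρt)_A − Σ(ρt)_B) / ρ_m.
Σt_A = 23.26 km; Σt_B = 26.2 km; Σ(ρt)_A = 64.04022; Σ(ρt)_B = 73.0194 (in km·g cm⁻³).
e = (23.26 − 26.2) − (64.04022 − 73.0194) / 3.304 = −0.222 km.

−0.222 km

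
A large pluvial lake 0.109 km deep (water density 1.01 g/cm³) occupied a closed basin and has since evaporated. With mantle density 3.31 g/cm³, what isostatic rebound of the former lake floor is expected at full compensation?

0.0333 km

u = d ρ_w/ρ_m = 0.109 km × 1.01/3.31 = 0.0333 km.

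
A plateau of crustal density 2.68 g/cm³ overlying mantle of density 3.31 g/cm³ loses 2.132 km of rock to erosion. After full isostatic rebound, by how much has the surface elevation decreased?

0.406 km

Rebound u = e ρ_c/ρ_m = 2.132 km × 2.68/3.31 = 1.726 km.
Net surface drop = e − u = 2.132 km − 1.726 km = e (ρ_m − ρ_c)/ρ_m = 0.406 km.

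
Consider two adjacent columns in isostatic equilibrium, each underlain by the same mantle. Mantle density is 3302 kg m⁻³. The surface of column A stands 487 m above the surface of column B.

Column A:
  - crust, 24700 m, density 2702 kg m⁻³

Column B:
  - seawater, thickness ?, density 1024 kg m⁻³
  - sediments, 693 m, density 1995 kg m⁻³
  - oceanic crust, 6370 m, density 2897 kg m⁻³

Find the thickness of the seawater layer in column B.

Take the compensation level at the base of the deeper column (depth z_c below the surface of column A) and equate Σ ρ_i t_i down to z_c; mantle fills any gap and the z_c terms cancel.
Column A: 24700×2702 + (z_c − 24700)×3302
Column B: 487×0 + x×1024 + 693×1995 + 6370×2897 + (z_c − 487 − 7063 − x)×3302
The z_c×3302 term appears on both sides and cancels. Collect the known terms of each column as K = Σ(ρt)_known − 3302 × (depth of known layers): K_A = 66739400 − 3302×24700 = −14820000; K_B = 19836425 − 3302×(487 + 7063) = −5093675.
Balance: K_A = K_B − x×(3302 − 1024), so x = (K_B − K_A)/(3302 − 1024) = 9726320/2278 = 4270 m.

4270 m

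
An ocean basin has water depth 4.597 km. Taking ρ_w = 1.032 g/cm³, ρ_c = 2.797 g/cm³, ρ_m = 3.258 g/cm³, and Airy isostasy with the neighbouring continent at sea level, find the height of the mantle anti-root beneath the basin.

17.6 km

Isostatic balance requires: replacing crust with seawater at the top is compensated by replacing crust with mantle at the base: d (ρ_c − ρ_w) = a (ρ_m − ρ_c).
a = d (ρ_c − ρ_w)/(ρ_m − ρ_c) = 4.597 km × 1.765/0.461 = 17.6 km.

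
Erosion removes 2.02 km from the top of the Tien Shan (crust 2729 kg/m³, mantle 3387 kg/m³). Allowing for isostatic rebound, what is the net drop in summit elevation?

Rebound u = e ρ_c/ρ_m = 2.02 km × 2729/3387 = 1.628 km.
Net surface drop = e − u = 2.02 km − 1.628 km = e (ρ_m − ρ_c)/ρ_m = 0.392 km.

0.392 km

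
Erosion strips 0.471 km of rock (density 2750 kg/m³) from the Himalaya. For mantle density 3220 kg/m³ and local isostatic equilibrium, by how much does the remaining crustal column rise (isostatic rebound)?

Unloading: uplift u = e ρ_c/ρ_m = 0.471 km × 2750/3220 = 0.402 km.

0.402 km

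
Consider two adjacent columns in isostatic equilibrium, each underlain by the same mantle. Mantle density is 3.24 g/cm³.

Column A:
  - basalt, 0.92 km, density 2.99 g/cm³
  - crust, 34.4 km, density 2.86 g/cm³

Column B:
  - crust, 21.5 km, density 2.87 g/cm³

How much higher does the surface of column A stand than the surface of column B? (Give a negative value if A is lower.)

For any compensation level in the mantle, the mantle terms cancel and isostasy reduces to e = (Σt_A − Σt_B) − (Σ(ρt)_A − Σ(ρt)_B) / ρ_m.
Σt_A = 35.32 km; Σt_B = 21.5 km; Σ(ρt)_A = 101.1348; Σ(ρt)_B = 61.705 (in km·g/cm³).
e = (35.32 − 21.5) − (101.1348 − 61.705) / 3.24 = 1.65 km.

1.65 km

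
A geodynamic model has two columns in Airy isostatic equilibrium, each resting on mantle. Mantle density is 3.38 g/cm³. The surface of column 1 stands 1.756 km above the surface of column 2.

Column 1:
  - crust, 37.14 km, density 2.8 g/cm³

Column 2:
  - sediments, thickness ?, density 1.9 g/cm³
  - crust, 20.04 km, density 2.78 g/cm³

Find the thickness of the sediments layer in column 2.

2.42 km

Take the compensation level at the base of the deeper column (depth z_c below the surface of column 1) and equate Σ ρ_i t_i down to z_c; mantle fills any gap and the z_c terms cancel.
Column 1: 37.14×2.8 + (z_c − 37.14)×3.38
Column 2: 1.756×0 + x×1.9 + 20.04×2.78 + (z_c − 1.756 − 20.04 − x)×3.38
The z_c×3.38 term appears on both sides and cancels. Collect the known terms of each column as K = Σ(ρt)_known − 3.38 × (depth of known layers): K_1 = 103.992 − 3.38×37.14 = −21.5412; K_2 = 55.7112 − 3.38×(1.756 + 20.04) = −17.95928.
Balance: K_1 = K_2 − x×(3.38 − 1.9), so x = (K_2 − K_1)/(3.38 − 1.9) = 3.58192/1.48 = 2.42 km.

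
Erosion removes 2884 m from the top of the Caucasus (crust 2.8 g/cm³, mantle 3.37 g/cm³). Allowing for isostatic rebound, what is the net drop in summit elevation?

488 m

Rebound u = e ρ_c/ρ_m = 2884 m × 2.8/3.37 = 2396 m.
Net surface drop = e − u = 2884 m − 2396 m = e (ρ_m − ρ_c)/ρ_m = 488 m.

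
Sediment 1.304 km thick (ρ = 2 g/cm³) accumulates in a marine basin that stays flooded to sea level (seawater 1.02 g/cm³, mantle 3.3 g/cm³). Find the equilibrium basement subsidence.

0.56 km

Submarine loading: the sediment displaces seawater, and the subsidence is in turn flooded, so s (ρ_m − ρ_w) = t (ρ_sed − ρ_w).
s = 1.304 km × (2 − 1.02) / (3.3 − 1.02) = 0.56 km.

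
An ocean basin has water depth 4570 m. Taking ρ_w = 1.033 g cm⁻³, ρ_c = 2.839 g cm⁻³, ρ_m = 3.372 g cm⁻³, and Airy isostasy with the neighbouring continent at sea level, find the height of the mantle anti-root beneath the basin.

By Archimedes' principle applied to the lithosphere: replacing crust with seawater at the top is compensated by replacing crust with mantle at the base: d (ρ_c − ρ_w) = a (ρ_m − ρ_c).
a = d (ρ_c − ρ_w)/(ρ_m − ρ_c) = 4570 m × 1.806/0.533 = 15500 m.

15500 m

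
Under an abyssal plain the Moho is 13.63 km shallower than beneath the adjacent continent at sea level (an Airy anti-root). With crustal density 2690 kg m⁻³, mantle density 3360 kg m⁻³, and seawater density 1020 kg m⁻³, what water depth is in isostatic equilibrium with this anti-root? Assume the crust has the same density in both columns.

Replacing a thickness d of crust by seawater at the top must be balanced by replacing crust with mantle at the base: d (ρ_c − ρ_w) = a (ρ_m − ρ_c).
d = a (ρ_m − ρ_c)/(ρ_c − ρ_w) = 13.63 km × 670/1670 = 5.47 km.

5.47 km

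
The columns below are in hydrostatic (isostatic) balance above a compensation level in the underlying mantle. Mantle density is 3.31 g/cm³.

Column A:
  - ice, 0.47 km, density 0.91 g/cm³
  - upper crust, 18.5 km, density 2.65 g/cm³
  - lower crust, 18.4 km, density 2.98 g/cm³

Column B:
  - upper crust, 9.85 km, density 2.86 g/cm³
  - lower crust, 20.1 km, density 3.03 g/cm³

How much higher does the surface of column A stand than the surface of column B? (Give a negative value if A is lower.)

2.82 km

For any compensation level in the mantle, the mantle terms cancel and isostasy reduces to e = (Σt_A − Σt_B) − (Σ(ρt)_A − Σ(ρt)_B) / ρ_m.
Σt_A = 37.37 km; Σt_B = 29.95 km; Σ(ρt)_A = 104.2847; Σ(ρt)_B = 89.074 (in km·g/cm³).
e = (37.37 − 29.95) − (104.2847 − 89.074) / 3.31 = 2.82 km.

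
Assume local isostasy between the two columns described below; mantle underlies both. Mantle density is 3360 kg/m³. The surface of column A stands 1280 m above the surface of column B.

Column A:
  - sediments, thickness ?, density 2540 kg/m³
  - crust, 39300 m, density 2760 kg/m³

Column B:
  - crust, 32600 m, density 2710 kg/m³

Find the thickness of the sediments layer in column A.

Take the compensation level at the base of the deeper column (depth z_c below the surface of column A) and equate Σ ρ_i t_i down to z_c; mantle fills any gap and the z_c terms cancel.
Column A: x×2540 + 39300×2760 + (z_c − 39300 − x)×3360
Column B: 1280×0 + 32600×2710 + (z_c − 1280 − 32600)×3360
The z_c×3360 term appears on both sides and cancels. Collect the known terms of each column as K = Σ(ρt)_known − 3360 × (depth of known layers): K_A = 108468000 − 3360×39300 = −23580000; K_B = 88346000 − 3360×(1280 + 32600) = −25490800.
Balance: K_A − x×(3360 − 2540) = K_B, so x = (K_A − K_B)/(3360 − 2540) = 1910800/820 = 2330 m.

2330 m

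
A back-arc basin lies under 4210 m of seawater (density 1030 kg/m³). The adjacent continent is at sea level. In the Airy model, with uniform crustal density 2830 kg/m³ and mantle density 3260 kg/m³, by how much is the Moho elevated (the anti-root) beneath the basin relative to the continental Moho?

Balancing pressure at the compensation depth: replacing crust with seawater at the top is compensated by replacing crust with mantle at the base: d (ρ_c − ρ_w) = a (ρ_m − ρ_c).
a = d (ρ_c − ρ_w)/(ρ_m − ρ_c) = 4210 m × 1800/430 = 17600 m.

17600 m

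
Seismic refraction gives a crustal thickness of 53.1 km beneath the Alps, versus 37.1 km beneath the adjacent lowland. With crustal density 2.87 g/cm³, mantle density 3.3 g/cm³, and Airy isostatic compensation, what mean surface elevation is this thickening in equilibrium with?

Excess crust Δ = 53.1 km − 37.1 km = 16 km, split between elevation h and root r with h + r = Δ.
Airy balance ρ_c h = (ρ_m − ρ_c) r gives r = h ρ_c/(ρ_m − ρ_c), so h (1 + ρ_c/(ρ_m − ρ_c)) = Δ, i.e. h = Δ (ρ_m − ρ_c)/ρ_m.
h = 16 km × 0.43/3.3 = 2.08 km.

2.08 km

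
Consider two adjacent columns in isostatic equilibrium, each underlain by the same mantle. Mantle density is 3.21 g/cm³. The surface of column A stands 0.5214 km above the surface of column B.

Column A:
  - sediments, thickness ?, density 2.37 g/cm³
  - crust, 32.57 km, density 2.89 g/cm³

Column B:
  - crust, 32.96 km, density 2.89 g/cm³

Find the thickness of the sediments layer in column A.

2.14 km

Take the compensation level at the base of the deeper column (depth z_c below the surface of column A) and equate Σ ρ_i t_i down to z_c; mantle fills any gap and the z_c terms cancel.
Column A: x×2.37 + 32.57×2.89 + (z_c − 32.57 − x)×3.21
Column B: 0.5214×0 + 32.96×2.89 + (z_c − 0.5214 − 32.96)×3.21
The z_c×3.21 term appears on both sides and cancels. Collect the known terms of each column as K = Σ(ρt)_known − 3.21 × (depth of known layers): K_A = 94.1273 − 3.21×32.57 = −10.4224; K_B = 95.2544 − 3.21×(0.5214 + 32.96) = −12.220894.
Balance: K_A − x×(3.21 − 2.37) = K_B, so x = (K_A − K_B)/(3.21 − 2.37) = 1.79849/0.84 = 2.14 km.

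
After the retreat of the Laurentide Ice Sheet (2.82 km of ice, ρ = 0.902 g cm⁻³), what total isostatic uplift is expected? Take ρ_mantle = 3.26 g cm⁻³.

0.78 km

Removing the load lets mantle flow back in; uplift u satisfies ρ_ice t = ρ_m u.
u = t ρ_ice/ρ_m = 2.82 km × 0.902/3.26 = 0.78 km.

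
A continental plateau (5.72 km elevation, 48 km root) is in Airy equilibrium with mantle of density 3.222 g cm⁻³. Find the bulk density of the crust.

2.88 g cm⁻³

ρ_c h = (ρ_m − ρ_c) r → ρ_c (h + r) = ρ_m r → ρ_c = ρ_m r / (h + r).
ρ_c = 3.222 × 48 km / (5.72 km + 48 km) = 2.88 g cm⁻³.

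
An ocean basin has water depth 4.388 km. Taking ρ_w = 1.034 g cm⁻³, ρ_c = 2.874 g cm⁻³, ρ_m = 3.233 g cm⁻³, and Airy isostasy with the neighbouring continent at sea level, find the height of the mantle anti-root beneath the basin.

22.5 km

By Archimedes' principle applied to the lithosphere: replacing crust with seawater at the top is compensated by replacing crust with mantle at the base: d (ρ_c − ρ_w) = a (ρ_m − ρ_c).
a = d (ρ_c − ρ_w)/(ρ_m − ρ_c) = 4.388 km × 1.84/0.359 = 22.5 km.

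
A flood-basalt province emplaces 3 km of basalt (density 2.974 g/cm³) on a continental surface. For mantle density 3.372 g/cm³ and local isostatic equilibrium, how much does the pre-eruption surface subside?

Subaerial loading: s = t ρ_load / ρ_m.
s = 3 km × 2.974/3.372 = 2.65 km.

2.65 km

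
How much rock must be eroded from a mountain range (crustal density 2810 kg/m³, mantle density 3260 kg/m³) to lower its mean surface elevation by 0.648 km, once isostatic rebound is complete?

4.69 km

Net drop Δ = e − u = e − e ρ_c/ρ_m = e (ρ_m − ρ_c)/ρ_m.
e = Δ ρ_m/(ρ_m − ρ_c) = 0.648 km × 3260/450 = 4.69 km.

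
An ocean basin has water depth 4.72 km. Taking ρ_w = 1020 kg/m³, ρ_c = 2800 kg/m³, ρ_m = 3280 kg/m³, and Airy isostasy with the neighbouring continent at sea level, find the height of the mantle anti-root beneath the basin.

17.5 km

In Airy isostatic equilibrium: replacing crust with seawater at the top is compensated by replacing crust with mantle at the base: d (ρ_c − ρ_w) = a (ρ_m − ρ_c).
a = d (ρ_c − ρ_w)/(ρ_m − ρ_c) = 4.72 km × 1780/480 = 17.5 km.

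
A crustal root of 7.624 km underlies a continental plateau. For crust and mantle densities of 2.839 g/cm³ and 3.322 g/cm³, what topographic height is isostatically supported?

1.3 km

Equating mass per unit area of the two columns: ρ_c h = (ρ_m − ρ_c) r.
h = r (ρ_m − ρ_c) / ρ_c = 7.624 km × (3.322 − 2.839) / 2.839 = 1.3 km.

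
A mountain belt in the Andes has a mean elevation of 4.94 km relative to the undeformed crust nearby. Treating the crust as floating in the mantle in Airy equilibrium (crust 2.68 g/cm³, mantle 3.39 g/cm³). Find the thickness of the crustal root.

18.6 km

Isostatic balance requires: the weight of the topography is balanced by the buoyancy of the root, ρ_c h = (ρ_m − ρ_c) r.
r = h · ρ_c / (ρ_m − ρ_c) = 4.94 km × 2.68 / (3.39 − 2.68) = 18.6 km.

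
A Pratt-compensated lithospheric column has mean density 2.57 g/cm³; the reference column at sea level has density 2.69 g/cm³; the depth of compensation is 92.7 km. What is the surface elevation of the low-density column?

4.33 km

ρ_ref D = ρ (D + h) → h = D (ρ_ref − ρ)/ρ.
h = 92.7 km × (2.69 − 2.57)/2.57 = 4.33 km.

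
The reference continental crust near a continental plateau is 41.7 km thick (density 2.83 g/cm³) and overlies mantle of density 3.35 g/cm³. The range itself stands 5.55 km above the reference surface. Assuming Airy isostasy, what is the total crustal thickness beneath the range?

Root depth r = h ρ_c / (ρ_m − ρ_c) = 5.55 km × 2.83 / 0.52 = 30.2 km.
Total thickness = T + h + r = 41.7 km + 5.55 km + 30.2 km = 77.5 km.

77.5 km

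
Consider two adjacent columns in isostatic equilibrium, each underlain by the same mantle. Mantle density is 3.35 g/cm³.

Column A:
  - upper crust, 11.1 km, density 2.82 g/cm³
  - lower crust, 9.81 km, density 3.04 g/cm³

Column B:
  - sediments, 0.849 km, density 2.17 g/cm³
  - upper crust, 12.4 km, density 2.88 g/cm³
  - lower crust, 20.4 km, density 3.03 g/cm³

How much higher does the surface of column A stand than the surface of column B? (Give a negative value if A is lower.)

For any compensation level in the mantle, the mantle terms cancel and isostasy reduces to e = (Σt_A − Σt_B) − (Σ(ρt)_A − Σ(ρt)_B) / ρ_m.
Σt_A = 20.91 km; Σt_B = 33.649 km; Σ(ρt)_A = 61.1244; Σ(ρt)_B = 99.36633 (in km·g/cm³).
e = (20.91 − 33.649) − (61.1244 − 99.36633) / 3.35 = −1.32 km.

−1.32 km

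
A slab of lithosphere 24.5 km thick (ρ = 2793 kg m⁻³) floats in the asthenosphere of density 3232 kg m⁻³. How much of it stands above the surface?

Floating equilibrium: submerged depth d = t ρ_obj/ρ_fluid = 24.5 km × 2793/3232 = 21.17 km.
Freeboard = t − d = 24.5 km − 21.17 km = 3.33 km.

3.33 km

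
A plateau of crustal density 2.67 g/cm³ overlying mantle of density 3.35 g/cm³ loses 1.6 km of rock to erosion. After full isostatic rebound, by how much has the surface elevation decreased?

Rebound u = e ρ_c/ρ_m = 1.6 km × 2.67/3.35 = 1.275 km.
Net surface drop = e − u = 1.6 km − 1.275 km = e (ρ_m − ρ_c)/ρ_m = 0.325 km.

0.325 km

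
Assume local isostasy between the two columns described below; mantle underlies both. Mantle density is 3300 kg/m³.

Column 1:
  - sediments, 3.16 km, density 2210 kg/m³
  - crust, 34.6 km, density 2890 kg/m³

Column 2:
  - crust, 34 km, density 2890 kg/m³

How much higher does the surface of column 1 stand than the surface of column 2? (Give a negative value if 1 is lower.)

1.12 km

For any compensation level in the mantle, the mantle terms cancel and isostasy reduces to e = (Σt_1 − Σt_2) − (Σ(ρt)_1 − Σ(ρt)_2) / ρ_m.
Σt_1 = 37.76 km; Σt_2 = 34 km; Σ(ρt)_1 = 106977.6; Σ(ρt)_2 = 98260 (in km·kg/m³).
e = (37.76 − 34) − (106977.6 − 98260) / 3300 = 1.12 km.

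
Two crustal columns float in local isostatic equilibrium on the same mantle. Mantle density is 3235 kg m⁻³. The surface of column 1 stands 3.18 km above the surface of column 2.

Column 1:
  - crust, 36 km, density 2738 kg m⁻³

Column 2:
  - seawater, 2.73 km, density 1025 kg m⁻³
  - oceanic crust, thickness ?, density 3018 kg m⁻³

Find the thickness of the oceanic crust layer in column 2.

7.24 km

Take the compensation level at the base of the deeper column (depth z_c below the surface of column 1) and equate Σ ρ_i t_i down to z_c; mantle fills any gap and the z_c terms cancel.
Column 1: 36×2738 + (z_c − 36)×3235
Column 2: 3.18×0 + 2.73×1025 + x×3018 + (z_c − 3.18 − 2.73 − x)×3235
The z_c×3235 term appears on both sides and cancels. Collect the known terms of each column as K = Σ(ρt)_known − 3235 × (depth of known layers): K_1 = 98568 − 3235×36 = −17892; K_2 = 2798.25 − 3235×(3.18 + 2.73) = −16320.6.
Balance: K_1 = K_2 − x×(3235 − 3018), so x = (K_2 − K_1)/(3235 − 3018) = 1571.4/217 = 7.24 km.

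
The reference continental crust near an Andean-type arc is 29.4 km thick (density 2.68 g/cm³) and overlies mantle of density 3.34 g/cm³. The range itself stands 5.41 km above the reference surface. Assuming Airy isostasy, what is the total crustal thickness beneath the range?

56.8 km

Root depth r = h ρ_c / (ρ_m − ρ_c) = 5.41 km × 2.68 / 0.66 = 21.97 km.
Total thickness = T + h + r = 29.4 km + 5.41 km + 21.97 km = 56.8 km.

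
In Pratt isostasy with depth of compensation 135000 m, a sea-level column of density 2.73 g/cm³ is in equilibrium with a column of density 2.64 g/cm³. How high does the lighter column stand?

4600 m

ρ_ref D = ρ (D + h) → h = D (ρ_ref − ρ)/ρ.
h = 135000 m × (2.73 − 2.64)/2.64 = 4600 m.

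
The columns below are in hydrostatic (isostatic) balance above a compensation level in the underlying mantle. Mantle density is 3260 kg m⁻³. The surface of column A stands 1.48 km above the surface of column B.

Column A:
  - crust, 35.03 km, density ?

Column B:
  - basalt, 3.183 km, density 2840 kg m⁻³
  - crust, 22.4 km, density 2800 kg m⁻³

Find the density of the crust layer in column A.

2790 kg m⁻³

Take the compensation level at the base of the deeper column (depth z_c below the surface of column A) and equate Σ ρ_i t_i down to z_c; mantle fills any gap and the z_c terms cancel.
Column A: 35.03×ρ + (z_c − 35.03)×3260
Column B: 1.48×0 + 3.183×2840 + 22.4×2800 + (z_c − 1.48 − 25.583)×3260
The z_c×3260 term appears on both sides and cancels. Collect the known terms of each column as K = Σ(ρt)_known − 3260 × (depth of known layers): K_A = 0 − 3260×35.03 = −114197.8; K_B = 71759.72 − 3260×(1.48 + 25.583) = −16465.66.
Balance: K_A + 35.03×ρ = K_B, so ρ = (K_B − K_A)/35.03 = 97732.1/35.03 = 2790 kg m⁻³.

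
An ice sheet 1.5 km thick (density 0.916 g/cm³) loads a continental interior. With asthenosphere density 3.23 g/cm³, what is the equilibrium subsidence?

For local isostatic compensation: the ice load ρ_ice t is balanced by mantle displaced below, ρ_m s.
s = t ρ_ice / ρ_m = 1.5 km × 0.916/3.23 = 0.425 km.

0.425 km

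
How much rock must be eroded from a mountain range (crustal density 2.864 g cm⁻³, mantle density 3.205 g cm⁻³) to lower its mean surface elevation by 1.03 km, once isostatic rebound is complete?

9.68 km

Net drop Δ = e − u = e − e ρ_c/ρ_m = e (ρ_m − ρ_c)/ρ_m.
e = Δ ρ_m/(ρ_m − ρ_c) = 1.03 km × 3.205/0.341 = 9.68 km.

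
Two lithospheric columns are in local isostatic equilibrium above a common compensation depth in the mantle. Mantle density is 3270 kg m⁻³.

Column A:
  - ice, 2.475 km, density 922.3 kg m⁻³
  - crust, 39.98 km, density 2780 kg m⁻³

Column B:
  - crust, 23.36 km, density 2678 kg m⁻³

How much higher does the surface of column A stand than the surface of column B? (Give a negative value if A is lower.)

3.54 km

For any compensation level in the mantle, the mantle terms cancel and isostasy reduces to e = (Σt_A − Σt_B) − (Σ(ρt)_A − Σ(ρt)_B) / ρ_m.
Σt_A = 42.455 km; Σt_B = 23.36 km; Σ(ρt)_A = 113427.092; Σ(ρt)_B = 62558.08 (in km·kg m⁻³).
e = (42.455 − 23.36) − (113427.092 − 62558.08) / 3270 = 3.54 km.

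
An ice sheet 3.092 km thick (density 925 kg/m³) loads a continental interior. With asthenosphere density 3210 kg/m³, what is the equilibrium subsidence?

0.891 km

In Airy isostatic equilibrium: the ice load ρ_ice t is balanced by mantle displaced below, ρ_m s.
s = t ρ_ice / ρ_m = 3.092 km × 925/3210 = 0.891 km.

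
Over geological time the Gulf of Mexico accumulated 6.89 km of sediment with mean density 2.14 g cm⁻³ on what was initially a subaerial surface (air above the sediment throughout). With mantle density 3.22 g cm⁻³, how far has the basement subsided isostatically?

4.58 km

Subaerial load: s = t ρ_sed / ρ_m = 6.89 km × 2.14/3.22 = 4.58 km.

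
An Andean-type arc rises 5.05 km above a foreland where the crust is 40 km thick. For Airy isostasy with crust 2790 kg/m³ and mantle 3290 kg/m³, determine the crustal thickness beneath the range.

Root depth r = h ρ_c / (ρ_m − ρ_c) = 5.05 km × 2790 / 500 = 28.18 km.
Total thickness = T + h + r = 40 km + 5.05 km + 28.18 km = 73.2 km.

73.2 km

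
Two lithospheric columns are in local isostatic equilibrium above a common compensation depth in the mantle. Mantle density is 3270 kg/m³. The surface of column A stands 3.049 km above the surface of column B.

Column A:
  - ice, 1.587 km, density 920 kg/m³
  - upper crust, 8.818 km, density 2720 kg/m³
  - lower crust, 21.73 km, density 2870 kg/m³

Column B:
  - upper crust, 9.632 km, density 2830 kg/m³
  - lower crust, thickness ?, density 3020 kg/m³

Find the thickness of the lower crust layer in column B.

Take the compensation level at the base of the deeper column (depth z_c below the surface of column A) and equate Σ ρ_i t_i down to z_c; mantle fills any gap and the z_c terms cancel.
Column A: 1.587×920 + 8.818×2720 + 21.73×2870 + (z_c − 32.135)×3270
Column B: 3.049×0 + 9.632×2830 + x×3020 + (z_c − 3.049 − 9.632 − x)×3270
The z_c×3270 term appears on both sides and cancels. Collect the known terms of each column as K = Σ(ρt)_known − 3270 × (depth of known layers): K_A = 87810.1 − 3270×32.135 = −17271.35; K_B = 27258.56 − 3270×(3.049 + 9.632) = −14208.31.
Balance: K_A = K_B − x×(3270 − 3020), so x = (K_B − K_A)/(3270 − 3020) = 3063.04/250 = 12.3 km.

12.3 km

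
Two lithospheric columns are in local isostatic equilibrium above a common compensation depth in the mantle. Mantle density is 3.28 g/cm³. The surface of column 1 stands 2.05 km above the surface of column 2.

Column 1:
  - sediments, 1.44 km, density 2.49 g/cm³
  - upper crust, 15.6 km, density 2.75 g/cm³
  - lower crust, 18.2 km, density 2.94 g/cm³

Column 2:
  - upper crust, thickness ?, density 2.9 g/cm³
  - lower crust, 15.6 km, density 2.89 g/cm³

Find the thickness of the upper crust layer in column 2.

7.33 km

Take the compensation level at the base of the deeper column (depth z_c below the surface of column 1) and equate Σ ρ_i t_i down to z_c; mantle fills any gap and the z_c terms cancel.
Column 1: 1.44×2.49 + 15.6×2.75 + 18.2×2.94 + (z_c − 35.24)×3.28
Column 2: 2.05×0 + x×2.9 + 15.6×2.89 + (z_c − 2.05 − 15.6 − x)×3.28
The z_c×3.28 term appears on both sides and cancels. Collect the known terms of each column as K = Σ(ρt)_known − 3.28 × (depth of known layers): K_1 = 99.9936 − 3.28×35.24 = −15.5936; K_2 = 45.084 − 3.28×(2.05 + 15.6) = −12.808.
Balance: K_1 = K_2 − x×(3.28 − 2.9), so x = (K_2 − K_1)/(3.28 − 2.9) = 2.7856/0.38 = 7.33 km.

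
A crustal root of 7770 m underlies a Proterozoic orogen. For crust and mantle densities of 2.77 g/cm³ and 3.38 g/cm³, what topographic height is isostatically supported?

1710 m

Balancing pressure at the compensation depth: ρ_c h = (ρ_m − ρ_c) r.
h = r (ρ_m − ρ_c) / ρ_c = 7770 m × (3.38 − 2.77) / 2.77 = 1710 m.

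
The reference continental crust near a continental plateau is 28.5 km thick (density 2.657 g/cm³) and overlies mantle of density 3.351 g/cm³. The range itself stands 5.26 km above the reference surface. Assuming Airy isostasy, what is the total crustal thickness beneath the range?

Root depth r = h ρ_c / (ρ_m − ρ_c) = 5.26 km × 2.657 / 0.694 = 20.14 km.
Total thickness = T + h + r = 28.5 km + 5.26 km + 20.14 km = 53.9 km.

53.9 km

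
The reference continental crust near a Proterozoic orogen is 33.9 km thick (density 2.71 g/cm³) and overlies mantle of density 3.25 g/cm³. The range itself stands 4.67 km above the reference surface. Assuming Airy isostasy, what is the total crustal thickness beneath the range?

62 km

Root depth r = h ρ_c / (ρ_m − ρ_c) = 4.67 km × 2.71 / 0.54 = 23.44 km.
Total thickness = T + h + r = 33.9 km + 4.67 km + 23.44 km = 62 km.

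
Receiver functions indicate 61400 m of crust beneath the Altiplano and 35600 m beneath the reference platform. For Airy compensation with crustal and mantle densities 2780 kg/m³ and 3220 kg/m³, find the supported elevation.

3530 m

Excess crust Δ = 61400 m − 35600 m = 25800 m, split between elevation h and root r with h + r = Δ.
Airy balance ρ_c h = (ρ_m − ρ_c) r gives r = h ρ_c/(ρ_m − ρ_c), so h (1 + ρ_c/(ρ_m − ρ_c)) = Δ, i.e. h = Δ (ρ_m − ρ_c)/ρ_m.
h = 25800 m × 440/3220 = 3530 m.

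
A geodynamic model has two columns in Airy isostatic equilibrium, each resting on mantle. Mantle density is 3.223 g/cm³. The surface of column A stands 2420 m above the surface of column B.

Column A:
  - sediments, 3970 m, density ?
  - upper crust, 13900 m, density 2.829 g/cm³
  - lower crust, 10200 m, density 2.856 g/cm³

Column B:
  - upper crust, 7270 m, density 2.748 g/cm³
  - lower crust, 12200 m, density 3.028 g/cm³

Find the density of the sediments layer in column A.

Take the compensation level at the base of the deeper column (depth z_c below the surface of column A) and equate Σ ρ_i t_i down to z_c; mantle fills any gap and the z_c terms cancel.
Column A: 3970×ρ + 13900×2.829 + 10200×2.856 + (z_c − 28070)×3.223
Column B: 2420×0 + 7270×2.748 + 12200×3.028 + (z_c − 2420 − 19470)×3.223
The z_c×3.223 term appears on both sides and cancels. Collect the known terms of each column as K = Σ(ρt)_known − 3.223 × (depth of known layers): K_A = 68454.3 − 3.223×28070 = −22015.31; K_B = 56919.56 − 3.223×(2420 + 19470) = −13631.91.
Balance: K_A + 3970×ρ = K_B, so ρ = (K_B − K_A)/3970 = 8383.4/3970 = 2.11 g/cm³.

2.11 g/cm³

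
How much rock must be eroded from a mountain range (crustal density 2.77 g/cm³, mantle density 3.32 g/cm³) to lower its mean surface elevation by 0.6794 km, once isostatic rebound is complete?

Net drop Δ = e − u = e − e ρ_c/ρ_m = e (ρ_m − ρ_c)/ρ_m.
e = Δ ρ_m/(ρ_m − ρ_c) = 0.6794 km × 3.32/0.55 = 4.1 km.

4.1 km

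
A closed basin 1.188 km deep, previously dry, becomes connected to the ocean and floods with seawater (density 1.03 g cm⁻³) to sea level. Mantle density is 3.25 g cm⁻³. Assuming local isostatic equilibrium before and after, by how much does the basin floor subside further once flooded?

0.551 km

After flooding the water column is d + s deep. Its weight must equal the weight of mantle displaced by the extra subsidence s: (d + s) ρ_w = s ρ_m.
s = d ρ_w / (ρ_m − ρ_w) = 1.188 km × 1.03/(3.25 − 1.03) = 0.551 km.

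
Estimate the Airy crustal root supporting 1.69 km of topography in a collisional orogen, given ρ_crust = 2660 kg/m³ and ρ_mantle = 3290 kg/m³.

For local isostatic compensation: the weight of the topography is balanced by the buoyancy of the root, ρ_c h = (ρ_m − ρ_c) r.
r = h · ρ_c / (ρ_m − ρ_c) = 1.69 km × 2660 / (3290 − 2660) = 7.14 km.

7.14 km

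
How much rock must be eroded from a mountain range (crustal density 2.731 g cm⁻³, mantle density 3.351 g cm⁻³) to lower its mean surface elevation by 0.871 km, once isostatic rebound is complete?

Net drop Δ = e − u = e − e ρ_c/ρ_m = e (ρ_m − ρ_c)/ρ_m.
e = Δ ρ_m/(ρ_m − ρ_c) = 0.871 km × 3.351/0.62 = 4.71 km.

4.71 km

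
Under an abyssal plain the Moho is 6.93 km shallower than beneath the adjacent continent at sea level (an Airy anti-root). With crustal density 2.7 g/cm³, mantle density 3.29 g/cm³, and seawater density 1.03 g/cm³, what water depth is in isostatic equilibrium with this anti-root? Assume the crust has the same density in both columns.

Replacing a thickness d of crust by seawater at the top must be balanced by replacing crust with mantle at the base: d (ρ_c − ρ_w) = a (ρ_m − ρ_c).
d = a (ρ_m − ρ_c)/(ρ_c − ρ_w) = 6.93 km × 0.59/1.67 = 2.45 km.

2.45 km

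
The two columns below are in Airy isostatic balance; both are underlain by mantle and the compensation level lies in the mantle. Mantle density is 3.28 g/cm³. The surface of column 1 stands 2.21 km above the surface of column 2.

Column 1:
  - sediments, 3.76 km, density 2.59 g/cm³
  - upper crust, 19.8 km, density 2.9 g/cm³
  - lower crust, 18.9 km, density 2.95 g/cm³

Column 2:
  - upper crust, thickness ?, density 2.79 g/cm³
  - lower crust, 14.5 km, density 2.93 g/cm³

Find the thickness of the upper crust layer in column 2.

8.23 km

Take the compensation level at the base of the deeper column (depth z_c below the surface of column 1) and equate Σ ρ_i t_i down to z_c; mantle fills any gap and the z_c terms cancel.
Column 1: 3.76×2.59 + 19.8×2.9 + 18.9×2.95 + (z_c − 42.46)×3.28
Column 2: 2.21×0 + x×2.79 + 14.5×2.93 + (z_c − 2.21 − 14.5 − x)×3.28
The z_c×3.28 term appears on both sides and cancels. Collect the known terms of each column as K = Σ(ρt)_known − 3.28 × (depth of known layers): K_1 = 122.9134 − 3.28×42.46 = −16.3554; K_2 = 42.485 − 3.28×(2.21 + 14.5) = −12.3238.
Balance: K_1 = K_2 − x×(3.28 − 2.79), so x = (K_2 − K_1)/(3.28 − 2.79) = 4.0316/0.49 = 8.23 km.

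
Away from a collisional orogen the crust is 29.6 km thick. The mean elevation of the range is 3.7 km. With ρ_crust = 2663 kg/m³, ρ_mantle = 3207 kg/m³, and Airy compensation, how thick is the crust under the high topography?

Root depth r = h ρ_c / (ρ_m − ρ_c) = 3.7 km × 2663 / 544 = 18.11 km.
Total thickness = T + h + r = 29.6 km + 3.7 km + 18.11 km = 51.4 km.

51.4 km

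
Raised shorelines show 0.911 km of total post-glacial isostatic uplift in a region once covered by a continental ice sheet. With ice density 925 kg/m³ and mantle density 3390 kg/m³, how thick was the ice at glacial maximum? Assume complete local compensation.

u = t ρ_ice/ρ_m → t = u ρ_m/ρ_ice = 0.911 km × 3390/925 = 3.34 km.

3.34 km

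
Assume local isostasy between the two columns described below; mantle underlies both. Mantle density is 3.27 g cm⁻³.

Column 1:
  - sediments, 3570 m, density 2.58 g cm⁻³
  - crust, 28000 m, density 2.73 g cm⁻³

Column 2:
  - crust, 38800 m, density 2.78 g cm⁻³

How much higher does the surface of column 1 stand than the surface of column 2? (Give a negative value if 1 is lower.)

For any compensation level in the mantle, the mantle terms cancel and isostasy reduces to e = (Σt_1 − Σt_2) − (Σ(ρt)_1 − Σ(ρt)_2) / ρ_m.
Σt_1 = 31570 m; Σt_2 = 38800 m; Σ(ρt)_1 = 85650.6; Σ(ρt)_2 = 107864 (in m·g cm⁻³).
e = (31570 − 38800) − (85650.6 − 107864) / 3.27 = −437 m.

−437 m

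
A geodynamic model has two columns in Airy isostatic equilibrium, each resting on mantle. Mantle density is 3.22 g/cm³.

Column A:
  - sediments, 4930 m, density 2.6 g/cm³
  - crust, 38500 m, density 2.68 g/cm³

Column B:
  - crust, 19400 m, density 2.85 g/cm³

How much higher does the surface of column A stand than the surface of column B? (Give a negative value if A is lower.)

For any compensation level in the mantle, the mantle terms cancel and isostasy reduces to e = (Σt_A − Σt_B) − (Σ(ρt)_A − Σ(ρt)_B) / ρ_m.
Σt_A = 43430 m; Σt_B = 19400 m; Σ(ρt)_A = 115998; Σ(ρt)_B = 55290 (in m·g/cm³).
e = (43430 − 19400) − (115998 − 55290) / 3.22 = 5180 m.

5180 m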